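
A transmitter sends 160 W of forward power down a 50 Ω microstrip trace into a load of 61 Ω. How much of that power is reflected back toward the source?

Γ = (61 − 50)/(61 + 50) = 0.0991
|Γ|² = 0.00982
P_refl = |Γ|²·P_inc = 1.57 W, P_del = (1 − |Γ|²)·P_inc = 158 W

P_reflected ≈ 1.57 W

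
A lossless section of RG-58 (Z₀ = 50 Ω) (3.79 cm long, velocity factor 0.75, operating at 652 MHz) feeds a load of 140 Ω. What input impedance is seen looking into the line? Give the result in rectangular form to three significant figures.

Z_in ≈ 37.1 − j44.5 Ω

λ = v/f = 0.75·c / 652 MHz = 0.345 m
βl = 2π·l/λ = 2π × 0.11 = 39.5°
tan(βl) = tan(39.5°) = 0.825
Z_in = Z_0·(Z_L + jZ_0·tanβl)/(Z_0 + jZ_L·tanβl)
     = 50·(140 + j41.3)/(50 + j116)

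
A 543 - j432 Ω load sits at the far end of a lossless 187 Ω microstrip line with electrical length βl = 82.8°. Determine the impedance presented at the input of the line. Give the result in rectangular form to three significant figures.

tan(βl) = tan(82.8°) = 7.92
Z_in = Z_0·(Z_L + jZ_0·tanβl)/(Z_0 + jZ_L·tanβl)
     = 187·(543 + j1050)/(3610 + j4300)

Z_in ≈ 38.4 + j8.59 Ω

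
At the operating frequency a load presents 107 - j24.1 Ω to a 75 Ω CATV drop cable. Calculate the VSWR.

Γ = (Z_L − Z_0)/(Z_L + Z_0) = (32 − j24.1)/(182 − j24.1)
|Γ| = 40.1/184 = 0.218
VSWR = (1 + |Γ|)/(1 − |Γ|) = 1.22/0.782

VSWR ≈ 1.56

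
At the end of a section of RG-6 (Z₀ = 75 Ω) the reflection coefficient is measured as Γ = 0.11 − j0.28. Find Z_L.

Z_L ≈ 78.4 − j48.2 Ω

Z_L = Z_0·(1 + Γ)/(1 − Γ) = 75·(1.11 − j0.28)/(0.89 + j0.28)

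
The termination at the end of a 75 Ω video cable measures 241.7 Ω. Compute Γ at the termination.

Γ = (Z_L − Z_0)/(Z_L + Z_0) = (241.7 − 75)/(241.7 + 75) = 166.7/316.7

Γ = 0.526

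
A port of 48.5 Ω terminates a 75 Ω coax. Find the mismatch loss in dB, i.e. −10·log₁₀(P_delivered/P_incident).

Γ = (48.5 − 75)/(48.5 + 75) = -0.215
|Γ|² = 0.046, so P_del/P_inc = 1 − |Γ|² = 0.954
ML = −10·log₁₀(1 − |Γ|²)

mismatch loss ≈ 0.205 dB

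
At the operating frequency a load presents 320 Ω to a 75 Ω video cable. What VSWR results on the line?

Γ = (320 − 75)/(320 + 75) = 0.62
VSWR = (1 + 0.62)/(1 − 0.62)

VSWR ≈ 4.27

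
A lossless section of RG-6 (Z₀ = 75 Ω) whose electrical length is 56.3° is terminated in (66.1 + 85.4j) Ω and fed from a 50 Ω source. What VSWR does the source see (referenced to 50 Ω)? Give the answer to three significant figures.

VSWR ≈ 4.35

tan(βl) = 1.5
Z_in = Z_0·(Z_L + jZ_0·tanβl)/(Z_0 + jZ_L·tanβl) = 95.6 − j101 Ω
Γ_s = (Z_in − Z_s)/(Z_in + Z_s) = (45.6 − j101)/(146 − j101), |Γ_s| = 0.626
VSWR = (1 + |Γ_s|)/(1 − |Γ_s|)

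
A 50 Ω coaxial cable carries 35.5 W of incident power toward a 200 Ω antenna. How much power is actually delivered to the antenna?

P_delivered ≈ 22.7 W

Γ = (200 − 50)/(200 + 50) = 0.6
|Γ|² = 0.36
P_refl = |Γ|²·P_inc = 12.8 W, P_del = (1 − |Γ|²)·P_inc = 22.7 W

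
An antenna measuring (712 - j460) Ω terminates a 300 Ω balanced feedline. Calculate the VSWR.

VSWR ≈ 3.5

Γ = (Z_L − Z_0)/(Z_L + Z_0) = (412 − j460)/(1012 − j460)
|Γ| = 618/1110 = 0.556
VSWR = (1 + |Γ|)/(1 − |Γ|) = 1.56/0.444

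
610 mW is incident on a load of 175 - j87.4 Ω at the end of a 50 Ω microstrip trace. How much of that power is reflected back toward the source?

P_reflected ≈ 244 mW

|Γ| = |(125 − j87.4)/(225 − j87.4)| = 0.632
|Γ|² = 0.399
P_refl = |Γ|²·P_inc = 244 mW, P_del = (1 − |Γ|²)·P_inc = 366 mW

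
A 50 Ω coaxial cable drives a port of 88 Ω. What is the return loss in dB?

RL ≈ 11.2 dB

Γ = (88 − 50)/(88 + 50) = 0.275
RL = −20·log₁₀|Γ| = −20·log₁₀(0.275)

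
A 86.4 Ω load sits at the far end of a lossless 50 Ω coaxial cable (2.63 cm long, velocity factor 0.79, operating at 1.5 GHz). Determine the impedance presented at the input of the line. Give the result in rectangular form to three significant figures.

λ = v/f = 0.79·c / 1.5 GHz = 0.158 m
βl = 2π·l/λ = 2π × 0.166 = 59.9°
tan(βl) = tan(59.9°) = 1.73
Z_in = Z_0·(Z_L + jZ_0·tanβl)/(Z_0 + jZ_L·tanβl)
     = 50·(86.4 + j86.3)/(50 + j149)

Z_in ≈ 34.7 − j17.3 Ω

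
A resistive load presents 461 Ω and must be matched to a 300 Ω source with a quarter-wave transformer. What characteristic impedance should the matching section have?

Z_qwt ≈ 372 Ω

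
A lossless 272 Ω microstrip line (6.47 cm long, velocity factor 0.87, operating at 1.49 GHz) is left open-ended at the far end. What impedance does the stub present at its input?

Z_in ≈ +j253 Ω

λ = v/f = 0.87·c / 1.49 GHz = 0.175 m
βl = 2π·l/λ = 2π × 0.369 = 133°
tan(βl) = -1.07
For an open-ended stub, Z_in = −jZ_0·cot(βl) = −jZ_0/tan(βl)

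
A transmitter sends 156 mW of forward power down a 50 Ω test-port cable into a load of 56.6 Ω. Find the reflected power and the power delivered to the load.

P_reflected ≈ 0.598 mW; P_delivered ≈ 155 mW

Γ = (56.6 − 50)/(56.6 + 50) = 0.0619
|Γ|² = 0.00383
P_refl = |Γ|²·P_inc = 0.598 mW, P_del = (1 − |Γ|²)·P_inc = 155 mW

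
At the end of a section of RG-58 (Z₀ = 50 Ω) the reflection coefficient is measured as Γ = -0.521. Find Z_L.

Z_L ≈ 15.7 Ω

Z_L = Z_0·(1 + Γ)/(1 − Γ) = 50·(0.479)/(1.52)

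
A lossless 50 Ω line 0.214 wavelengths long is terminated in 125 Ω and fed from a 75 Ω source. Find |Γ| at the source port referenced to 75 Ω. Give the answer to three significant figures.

βl = 2π × 0.214 = 77°
tan(βl) = 4.35
Z_in = Z_0·(Z_L + jZ_0·tanβl)/(Z_0 + jZ_L·tanβl) = 20.9 − j9.58 Ω
Γ_s = (Z_in − Z_s)/(Z_in + Z_s) = (-54.1 − j9.58)/(95.9 − j9.58), |Γ_s| = 0.57

|Γ| ≈ 0.57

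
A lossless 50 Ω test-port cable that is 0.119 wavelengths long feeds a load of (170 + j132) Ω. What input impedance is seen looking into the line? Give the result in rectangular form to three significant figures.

βl = 2π × 0.119 = 42.8°
tan(βl) = tan(42.8°) = 0.927
Z_in = Z_0·(Z_L + jZ_0·tanβl)/(Z_0 + jZ_L·tanβl)
     = 50·(170 + j178)/(-72.4 + j158)

Z_in ≈ 26.3 − j66 Ω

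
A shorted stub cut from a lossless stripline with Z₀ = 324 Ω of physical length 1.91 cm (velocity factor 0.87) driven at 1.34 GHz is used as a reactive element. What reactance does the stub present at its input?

λ = v/f = 0.87·c / 1.34 GHz = 0.195 m
βl = 2π·l/λ = 2π × 0.0981 = 35.3°
tan(βl) = 0.708
For a shorted stub, Z_in = jZ_0·tan(βl)

X_in ≈ 229 Ω (inductive)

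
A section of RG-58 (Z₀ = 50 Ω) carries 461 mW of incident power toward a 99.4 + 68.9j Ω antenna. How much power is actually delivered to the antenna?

P_delivered ≈ 339 mW

|Γ| = |(49.4 + j68.9)/(149.4 + j68.9)| = 0.515
|Γ|² = 0.266
P_refl = |Γ|²·P_inc = 122 mW, P_del = (1 − |Γ|²)·P_inc = 339 mW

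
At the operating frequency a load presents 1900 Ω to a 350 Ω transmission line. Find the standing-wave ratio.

VSWR ≈ 5.43

For a purely resistive load, VSWR = R_L/Z_0 or Z_0/R_L (whichever > 1) = 1900/350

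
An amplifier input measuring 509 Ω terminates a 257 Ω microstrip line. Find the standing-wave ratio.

VSWR ≈ 1.98

For a purely resistive load, VSWR = R_L/Z_0 or Z_0/R_L (whichever > 1) = 509/257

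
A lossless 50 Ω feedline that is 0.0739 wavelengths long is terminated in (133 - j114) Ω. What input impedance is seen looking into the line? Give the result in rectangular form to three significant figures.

Z_in ≈ 26.1 − j57.8 Ω

βl = 2π × 0.0739 = 26.6°
tan(βl) = tan(26.6°) = 0.501
Z_in = Z_0·(Z_L + jZ_0·tanβl)/(Z_0 + jZ_L·tanβl)
     = 50·(133 − j89)/(107 + j66.6)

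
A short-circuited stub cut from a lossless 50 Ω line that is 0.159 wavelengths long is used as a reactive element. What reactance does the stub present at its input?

X_in ≈ 77.7 Ω (inductive)

βl = 2π × 0.159 = 57.2°
tan(βl) = 1.55
For a short-circuited stub, Z_in = jZ_0·tan(βl)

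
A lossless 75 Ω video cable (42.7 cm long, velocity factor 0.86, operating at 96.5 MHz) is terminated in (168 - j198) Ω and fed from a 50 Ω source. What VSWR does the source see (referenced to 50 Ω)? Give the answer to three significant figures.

λ = v/f = 0.86·c / 96.5 MHz = 2.67 m
βl = 2π·l/λ = 2π × 0.16 = 57.5°
tan(βl) = 1.57
Z_in = Z_0·(Z_L + jZ_0·tanβl)/(Z_0 + jZ_L·tanβl) = 15 − j25.9 Ω
Γ_s = (Z_in − Z_s)/(Z_in + Z_s) = (-35 − j25.9)/(65 − j25.9), |Γ_s| = 0.622
VSWR = (1 + |Γ_s|)/(1 − |Γ_s|)

VSWR ≈ 4.29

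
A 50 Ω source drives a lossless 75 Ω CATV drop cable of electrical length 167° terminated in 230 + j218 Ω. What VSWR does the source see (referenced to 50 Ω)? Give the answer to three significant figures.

VSWR ≈ 8.25

tan(βl) = -0.231
Z_in = Z_0·(Z_L + jZ_0·tanβl)/(Z_0 + jZ_L·tanβl) = 73.6 + j151 Ω
Γ_s = (Z_in − Z_s)/(Z_in + Z_s) = (23.6 + j151)/(124 + j151), |Γ_s| = 0.784
VSWR = (1 + |Γ_s|)/(1 − |Γ_s|)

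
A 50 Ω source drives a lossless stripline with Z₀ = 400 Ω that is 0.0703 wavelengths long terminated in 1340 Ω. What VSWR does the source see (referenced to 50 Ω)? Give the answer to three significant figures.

VSWR ≈ 22.4

βl = 2π × 0.0703 = 25.3°
tan(βl) = 0.473
Z_in = Z_0·(Z_L + jZ_0·tanβl)/(Z_0 + jZ_L·tanβl) = 467 − j551 Ω
Γ_s = (Z_in − Z_s)/(Z_in + Z_s) = (417 − j551)/(517 − j551), |Γ_s| = 0.915
VSWR = (1 + |Γ_s|)/(1 − |Γ_s|)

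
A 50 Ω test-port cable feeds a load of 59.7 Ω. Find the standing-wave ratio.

VSWR ≈ 1.19

Γ = (59.7 − 50)/(59.7 + 50) = 0.0884
VSWR = (1 + 0.0884)/(1 − 0.0884)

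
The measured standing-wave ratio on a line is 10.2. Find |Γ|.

|Γ| = (S − 1)/(S + 1) = (10.2 − 1)/(10.2 + 1) = 9.2/11.2

|Γ| ≈ 0.821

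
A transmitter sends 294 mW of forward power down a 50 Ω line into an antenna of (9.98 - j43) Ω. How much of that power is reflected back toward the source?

|Γ| = |(-40.02 − j43)/(59.98 − j43)| = 0.796
|Γ|² = 0.634
P_refl = |Γ|²·P_inc = 186 mW, P_del = (1 − |Γ|²)·P_inc = 108 mW

P_reflected ≈ 186 mW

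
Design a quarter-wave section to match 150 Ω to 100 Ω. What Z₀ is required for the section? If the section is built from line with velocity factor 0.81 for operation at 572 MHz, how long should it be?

Z_qwt ≈ 122 Ω; length ≈ 10.6 cm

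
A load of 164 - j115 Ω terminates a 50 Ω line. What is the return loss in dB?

RL ≈ 3.52 dB

Γ = (114 − j115)/(214 − j115), |Γ| = 0.667
RL = −20·log₁₀|Γ| = −20·log₁₀(0.667)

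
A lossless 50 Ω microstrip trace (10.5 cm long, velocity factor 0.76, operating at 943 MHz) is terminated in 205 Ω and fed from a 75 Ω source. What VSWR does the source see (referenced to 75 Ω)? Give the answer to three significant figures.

λ = v/f = 0.76·c / 943 MHz = 0.242 m
βl = 2π·l/λ = 2π × 0.434 = 156°
tan(βl) = -0.438
Z_in = Z_0·(Z_L + jZ_0·tanβl)/(Z_0 + jZ_L·tanβl) = 57.8 + j81.9 Ω
Γ_s = (Z_in − Z_s)/(Z_in + Z_s) = (-17.2 + j81.9)/(133 + j81.9), |Γ_s| = 0.537
VSWR = (1 + |Γ_s|)/(1 − |Γ_s|)

VSWR ≈ 3.32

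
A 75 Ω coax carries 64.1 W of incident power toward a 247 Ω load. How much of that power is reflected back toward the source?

Γ = (247 − 75)/(247 + 75) = 0.534
|Γ|² = 0.285
P_refl = |Γ|²·P_inc = 18.3 W, P_del = (1 − |Γ|²)·P_inc = 45.8 W

P_reflected ≈ 18.3 W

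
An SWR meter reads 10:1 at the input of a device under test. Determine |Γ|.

|Γ| ≈ 0.818

|Γ| = (S − 1)/(S + 1) = (10 − 1)/(10 + 1) = 9/11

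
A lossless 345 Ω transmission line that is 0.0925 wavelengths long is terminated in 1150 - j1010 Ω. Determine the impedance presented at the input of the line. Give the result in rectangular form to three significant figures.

Z_in ≈ 123 − j360 Ω

βl = 2π × 0.0925 = 33.3°
tan(βl) = tan(33.3°) = 0.657
Z_in = Z_0·(Z_L + jZ_0·tanβl)/(Z_0 + jZ_L·tanβl)
     = 345·(1150 − j783)/(1010 + j755)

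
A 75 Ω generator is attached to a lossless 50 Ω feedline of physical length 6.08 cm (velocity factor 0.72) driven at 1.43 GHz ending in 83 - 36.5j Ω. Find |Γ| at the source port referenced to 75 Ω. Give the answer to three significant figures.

|Γ| ≈ 0.247

λ = v/f = 0.72·c / 1.43 GHz = 0.151 m
βl = 2π·l/λ = 2π × 0.403 = 145°
tan(βl) = -0.703
Z_in = Z_0·(Z_L + jZ_0·tanβl)/(Z_0 + jZ_L·tanβl) = 77.6 + j38.8 Ω
Γ_s = (Z_in − Z_s)/(Z_in + Z_s) = (2.6 + j38.8)/(153 + j38.8), |Γ_s| = 0.247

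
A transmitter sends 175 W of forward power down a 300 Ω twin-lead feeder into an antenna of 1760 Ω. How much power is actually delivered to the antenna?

P_delivered ≈ 87.1 W

Γ = (1760 − 300)/(1760 + 300) = 0.709
|Γ|² = 0.502
P_refl = |Γ|²·P_inc = 87.9 W, P_del = (1 − |Γ|²)·P_inc = 87.1 W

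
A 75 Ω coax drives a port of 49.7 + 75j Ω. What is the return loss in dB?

Γ = (-25.3 + j75)/(124.7 + j75), |Γ| = 0.544
RL = −20·log₁₀|Γ| = −20·log₁₀(0.544)

RL ≈ 5.29 dB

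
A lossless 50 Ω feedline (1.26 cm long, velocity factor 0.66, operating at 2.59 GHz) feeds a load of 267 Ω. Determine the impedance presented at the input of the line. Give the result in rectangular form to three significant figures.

λ = v/f = 0.66·c / 2.59 GHz = 0.0764 m
βl = 2π·l/λ = 2π × 0.165 = 59.3°
tan(βl) = tan(59.3°) = 1.69
Z_in = Z_0·(Z_L + jZ_0·tanβl)/(Z_0 + jZ_L·tanβl)
     = 50·(267 + j84.3)/(50 + j450)

Z_in ≈ 12.5 − j28.3 Ω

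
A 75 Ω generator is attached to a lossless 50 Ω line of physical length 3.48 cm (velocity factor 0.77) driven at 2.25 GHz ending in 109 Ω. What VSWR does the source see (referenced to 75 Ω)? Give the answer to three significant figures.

λ = v/f = 0.77·c / 2.25 GHz = 0.103 m
βl = 2π·l/λ = 2π × 0.339 = 122°
tan(βl) = -1.6
Z_in = Z_0·(Z_L + jZ_0·tanβl)/(Z_0 + jZ_L·tanβl) = 29.5 + j22.8 Ω
Γ_s = (Z_in − Z_s)/(Z_in + Z_s) = (-45.5 + j22.8)/(104 + j22.8), |Γ_s| = 0.476
VSWR = (1 + |Γ_s|)/(1 − |Γ_s|)

VSWR ≈ 2.82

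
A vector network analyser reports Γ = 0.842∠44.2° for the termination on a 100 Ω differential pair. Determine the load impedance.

Z_L = Z_0·(1 + Γ)/(1 − Γ) = 100·(1.6 + j0.587)/(0.396 − j0.587)

Z_L ≈ 58 + j234 Ω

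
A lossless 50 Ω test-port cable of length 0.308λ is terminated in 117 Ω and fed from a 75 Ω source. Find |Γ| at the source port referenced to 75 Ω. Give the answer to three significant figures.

βl = 2π × 0.308 = 111°
tan(βl) = -2.62
Z_in = Z_0·(Z_L + jZ_0·tanβl)/(Z_0 + jZ_L·tanβl) = 23.8 + j15.2 Ω
Γ_s = (Z_in − Z_s)/(Z_in + Z_s) = (-51.2 + j15.2)/(98.8 + j15.2), |Γ_s| = 0.534

|Γ| ≈ 0.534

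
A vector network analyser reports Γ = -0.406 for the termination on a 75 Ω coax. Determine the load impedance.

Z_L = Z_0·(1 + Γ)/(1 − Γ) = 75·(0.594)/(1.41)

Z_L ≈ 31.7 Ω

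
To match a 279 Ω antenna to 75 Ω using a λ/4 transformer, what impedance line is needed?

Z_qwt ≈ 145 Ω

Z_qwt = √(Z_0·R_L) = √(75 × 279) = √20920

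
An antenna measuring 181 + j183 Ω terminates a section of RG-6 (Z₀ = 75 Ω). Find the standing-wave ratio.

Γ = (Z_L − Z_0)/(Z_L + Z_0) = (106 + j183)/(256 + j183)
|Γ| = 211/315 = 0.672
VSWR = (1 + |Γ|)/(1 − |Γ|) = 1.67/0.328

VSWR ≈ 5.1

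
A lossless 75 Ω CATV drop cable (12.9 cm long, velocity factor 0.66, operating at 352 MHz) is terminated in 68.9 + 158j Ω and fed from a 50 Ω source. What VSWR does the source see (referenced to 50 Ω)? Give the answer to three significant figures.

λ = v/f = 0.66·c / 352 MHz = 0.562 m
βl = 2π·l/λ = 2π × 0.229 = 82.6°
tan(βl) = 7.66
Z_in = Z_0·(Z_L + jZ_0·tanβl)/(Z_0 + jZ_L·tanβl) = 14.8 − j41.5 Ω
Γ_s = (Z_in − Z_s)/(Z_in + Z_s) = (-35.2 − j41.5)/(64.8 − j41.5), |Γ_s| = 0.708
VSWR = (1 + |Γ_s|)/(1 − |Γ_s|)

VSWR ≈ 5.85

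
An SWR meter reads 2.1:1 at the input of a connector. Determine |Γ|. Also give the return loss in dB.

|Γ| = (S − 1)/(S + 1) = (2.1 − 1)/(2.1 + 1) = 1.1/3.1
RL = −20·log₁₀|Γ| = −20·log₁₀(0.355)

|Γ| ≈ 0.355; return loss ≈ 9 dB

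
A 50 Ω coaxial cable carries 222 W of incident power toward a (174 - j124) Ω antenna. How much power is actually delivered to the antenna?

P_delivered ≈ 118 W

|Γ| = |(124 − j124)/(224 − j124)| = 0.685
|Γ|² = 0.469
P_refl = |Γ|²·P_inc = 104 W, P_del = (1 − |Γ|²)·P_inc = 118 W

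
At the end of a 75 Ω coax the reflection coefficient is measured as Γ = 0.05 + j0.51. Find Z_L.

Z_L ≈ 47.6 + j65.8 Ω

Z_L = Z_0·(1 + Γ)/(1 − Γ) = 75·(1.05 + j0.51)/(0.95 − j0.51)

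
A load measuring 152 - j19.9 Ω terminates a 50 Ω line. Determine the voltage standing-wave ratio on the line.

VSWR ≈ 3.1

Γ = (Z_L − Z_0)/(Z_L + Z_0) = (102 − j19.9)/(202 − j19.9)
|Γ| = 104/203 = 0.512
VSWR = (1 + |Γ|)/(1 − |Γ|) = 1.51/0.488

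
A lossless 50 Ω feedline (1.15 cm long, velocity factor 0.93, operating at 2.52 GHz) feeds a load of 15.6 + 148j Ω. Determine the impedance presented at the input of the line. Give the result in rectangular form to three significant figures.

λ = v/f = 0.93·c / 2.52 GHz = 0.111 m
βl = 2π·l/λ = 2π × 0.104 = 37.4°
tan(βl) = tan(37.4°) = 0.764
Z_in = Z_0·(Z_L + jZ_0·tanβl)/(Z_0 + jZ_L·tanβl)
     = 50·(15.6 + j186)/(-63.1 + j11.9)

Z_in ≈ 15 − j145 Ω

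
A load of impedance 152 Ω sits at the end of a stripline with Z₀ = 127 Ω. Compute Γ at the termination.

Γ = (Z_L − Z_0)/(Z_L + Z_0) = (152 − 127)/(152 + 127) = 25/279

Γ = 0.0896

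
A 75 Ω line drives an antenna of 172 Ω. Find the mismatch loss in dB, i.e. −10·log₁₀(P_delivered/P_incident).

mismatch loss ≈ 0.727 dB

Γ = (172 − 75)/(172 + 75) = 0.393
|Γ|² = 0.154, so P_del/P_inc = 1 − |Γ|² = 0.846
ML = −10·log₁₀(1 − |Γ|²)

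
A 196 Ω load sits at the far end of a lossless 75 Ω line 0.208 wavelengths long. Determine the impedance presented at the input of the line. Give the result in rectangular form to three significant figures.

βl = 2π × 0.208 = 74.9°
tan(βl) = tan(74.9°) = 3.7
Z_in = Z_0·(Z_L + jZ_0·tanβl)/(Z_0 + jZ_L·tanβl)
     = 75·(196 + j278)/(75 + j725)

Z_in ≈ 30.5 − j17.1 Ω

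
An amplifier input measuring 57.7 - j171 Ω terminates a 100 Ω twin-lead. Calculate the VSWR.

Γ = (Z_L − Z_0)/(Z_L + Z_0) = (-42.3 − j171)/(157.7 − j171)
|Γ| = 176/233 = 0.757
VSWR = (1 + |Γ|)/(1 − |Γ|) = 1.76/0.243

VSWR ≈ 7.24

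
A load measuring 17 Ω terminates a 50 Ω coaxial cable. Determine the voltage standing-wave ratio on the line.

Γ = (17 − 50)/(17 + 50) = -0.493
VSWR = (1 + 0.493)/(1 − 0.493)

VSWR ≈ 2.94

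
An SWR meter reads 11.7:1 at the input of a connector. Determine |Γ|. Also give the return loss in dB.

|Γ| ≈ 0.843; return loss ≈ 1.49 dB

|Γ| = (S − 1)/(S + 1) = (11.7 − 1)/(11.7 + 1) = 10.7/12.7
RL = −20·log₁₀|Γ| = −20·log₁₀(0.843)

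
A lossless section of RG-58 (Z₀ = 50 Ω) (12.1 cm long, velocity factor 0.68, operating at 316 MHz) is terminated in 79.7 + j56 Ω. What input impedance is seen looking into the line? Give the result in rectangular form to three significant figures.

λ = v/f = 0.68·c / 316 MHz = 0.646 m
βl = 2π·l/λ = 2π × 0.187 = 67.5°
tan(βl) = tan(67.5°) = 2.41
Z_in = Z_0·(Z_L + jZ_0·tanβl)/(Z_0 + jZ_L·tanβl)
     = 50·(79.7 + j177)/(-85 + j192)

Z_in ≈ 30.7 − j34.3 Ω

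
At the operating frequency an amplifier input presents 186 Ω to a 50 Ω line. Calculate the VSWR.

VSWR ≈ 3.72

For a purely resistive load, VSWR = R_L/Z_0 or Z_0/R_L (whichever > 1) = 186/50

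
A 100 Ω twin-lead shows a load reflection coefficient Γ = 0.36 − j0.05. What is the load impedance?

Z_L ≈ 211 − j24.3 Ω

Z_L = Z_0·(1 + Γ)/(1 − Γ) = 100·(1.36 − j0.05)/(0.64 + j0.05)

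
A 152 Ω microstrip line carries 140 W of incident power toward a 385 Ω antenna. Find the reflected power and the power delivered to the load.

Γ = (385 − 152)/(385 + 152) = 0.434
|Γ|² = 0.188
P_refl = |Γ|²·P_inc = 26.4 W, P_del = (1 − |Γ|²)·P_inc = 114 W

P_reflected ≈ 26.4 W; P_delivered ≈ 114 W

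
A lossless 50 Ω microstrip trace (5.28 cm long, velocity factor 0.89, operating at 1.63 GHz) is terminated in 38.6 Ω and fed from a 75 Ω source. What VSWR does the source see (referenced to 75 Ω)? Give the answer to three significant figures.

VSWR ≈ 1.38

λ = v/f = 0.89·c / 1.63 GHz = 0.164 m
βl = 2π·l/λ = 2π × 0.322 = 116°
tan(βl) = -2.05
Z_in = Z_0·(Z_L + jZ_0·tanβl)/(Z_0 + jZ_L·tanβl) = 57.3 − j11.8 Ω
Γ_s = (Z_in − Z_s)/(Z_in + Z_s) = (-17.7 − j11.8)/(132 − j11.8), |Γ_s| = 0.16
VSWR = (1 + |Γ_s|)/(1 − |Γ_s|)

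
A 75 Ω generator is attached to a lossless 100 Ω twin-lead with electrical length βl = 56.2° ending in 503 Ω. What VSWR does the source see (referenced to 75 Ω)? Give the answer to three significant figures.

tan(βl) = 1.49
Z_in = Z_0·(Z_L + jZ_0·tanβl)/(Z_0 + jZ_L·tanβl) = 28.3 − j63.2 Ω
Γ_s = (Z_in − Z_s)/(Z_in + Z_s) = (-46.7 − j63.2)/(103 − j63.2), |Γ_s| = 0.649
VSWR = (1 + |Γ_s|)/(1 − |Γ_s|)

VSWR ≈ 4.7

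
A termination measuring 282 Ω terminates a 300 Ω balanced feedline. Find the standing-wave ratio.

VSWR ≈ 1.06

For a purely resistive load, VSWR = R_L/Z_0 or Z_0/R_L (whichever > 1) = 300/282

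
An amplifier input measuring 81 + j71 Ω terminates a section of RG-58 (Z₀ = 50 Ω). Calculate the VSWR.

VSWR ≈ 3.17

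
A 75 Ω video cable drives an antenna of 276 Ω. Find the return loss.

RL ≈ 4.84 dB

Γ = (276 − 75)/(276 + 75) = 0.573
RL = −20·log₁₀|Γ| = −20·log₁₀(0.573)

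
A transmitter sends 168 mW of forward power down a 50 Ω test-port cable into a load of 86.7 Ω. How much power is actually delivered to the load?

Γ = (86.7 − 50)/(86.7 + 50) = 0.268
|Γ|² = 0.0721
P_refl = |Γ|²·P_inc = 12.1 mW, P_del = (1 − |Γ|²)·P_inc = 156 mW

P_delivered ≈ 156 mW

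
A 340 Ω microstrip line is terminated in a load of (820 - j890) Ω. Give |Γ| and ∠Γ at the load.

Γ = (Z_L − Z_0)/(Z_L + Z_0) = (480 − j890)/(1160 − j890)
|Γ| = 1010/1460 = 0.692

Γ ≈ 0.692 ∠ -24.2°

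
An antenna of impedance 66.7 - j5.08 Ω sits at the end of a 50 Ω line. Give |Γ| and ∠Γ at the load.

Γ ≈ 0.149 ∠ -14.4°

Γ = (Z_L − Z_0)/(Z_L + Z_0) = (16.7 − j5.08)/(116.7 − j5.08)
|Γ| = 17.5/117 = 0.149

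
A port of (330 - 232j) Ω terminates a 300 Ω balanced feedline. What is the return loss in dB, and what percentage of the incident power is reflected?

Γ = (30 − j232)/(630 − j232), |Γ| = 0.348
RL = −20·log₁₀(0.348) = 9.16 dB
P_refl/P_inc = |Γ|² = 0.121

RL ≈ 9.16 dB; 12.1% of incident power reflected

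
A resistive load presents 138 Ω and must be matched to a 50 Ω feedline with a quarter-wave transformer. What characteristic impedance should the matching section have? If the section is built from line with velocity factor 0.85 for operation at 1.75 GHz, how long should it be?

Z_qwt ≈ 83.1 Ω; length ≈ 3.64 cm

Z_qwt = √(Z_0·R_L) = √(50 × 138) = √6900
λ = 0.85·c/f = 0.146 m, so l = λ/4 = 0.0364 m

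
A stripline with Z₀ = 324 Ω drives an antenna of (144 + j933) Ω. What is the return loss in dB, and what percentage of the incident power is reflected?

RL ≈ 0.816 dB; 82.9% of incident power reflected

Γ = (-180 + j933)/(468 + j933), |Γ| = 0.91
RL = −20·log₁₀(0.91) = 0.816 dB
P_refl/P_inc = |Γ|² = 0.829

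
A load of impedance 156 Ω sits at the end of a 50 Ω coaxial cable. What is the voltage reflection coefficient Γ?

Γ = 0.515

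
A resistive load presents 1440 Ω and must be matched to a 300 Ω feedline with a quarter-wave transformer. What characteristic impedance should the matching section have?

Z_qwt = √(Z_0·R_L) = √(300 × 1440) = √432000

Z_qwt ≈ 657 Ω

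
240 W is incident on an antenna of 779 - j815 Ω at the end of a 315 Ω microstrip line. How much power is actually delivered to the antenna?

|Γ| = |(464 − j815)/(1094 − j815)| = 0.687
|Γ|² = 0.473
P_refl = |Γ|²·P_inc = 113 W, P_del = (1 − |Γ|²)·P_inc = 127 W

P_delivered ≈ 127 W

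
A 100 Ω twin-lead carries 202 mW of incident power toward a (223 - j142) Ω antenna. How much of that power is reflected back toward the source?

P_reflected ≈ 57.3 mW

|Γ| = |(123 − j142)/(323 − j142)| = 0.532
|Γ|² = 0.283
P_refl = |Γ|²·P_inc = 57.3 mW, P_del = (1 − |Γ|²)·P_inc = 145 mW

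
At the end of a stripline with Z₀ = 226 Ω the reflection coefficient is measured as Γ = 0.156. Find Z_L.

Z_L = Z_0·(1 + Γ)/(1 − Γ) = 226·(1.16)/(0.844)

Z_L ≈ 310 Ω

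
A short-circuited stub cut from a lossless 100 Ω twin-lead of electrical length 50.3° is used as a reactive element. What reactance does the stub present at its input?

X_in ≈ 120 Ω (inductive)

tan(βl) = 1.2
For a short-circuited stub, Z_in = jZ_0·tan(βl)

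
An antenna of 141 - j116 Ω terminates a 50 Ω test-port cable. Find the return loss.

RL ≈ 3.61 dB

Γ = (91 − j116)/(191 − j116), |Γ| = 0.66
RL = −20·log₁₀|Γ| = −20·log₁₀(0.66)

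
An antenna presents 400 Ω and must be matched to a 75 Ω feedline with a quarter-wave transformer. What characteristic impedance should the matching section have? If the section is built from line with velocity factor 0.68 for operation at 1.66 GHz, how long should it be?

Z_qwt ≈ 173 Ω; length ≈ 3.07 cm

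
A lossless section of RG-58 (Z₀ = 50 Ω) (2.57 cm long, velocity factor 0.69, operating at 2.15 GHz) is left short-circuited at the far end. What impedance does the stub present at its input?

Z_in ≈ −j468 Ω

λ = v/f = 0.69·c / 2.15 GHz = 0.0963 m
βl = 2π·l/λ = 2π × 0.267 = 96.1°
tan(βl) = -9.36
For a short-circuited stub, Z_in = jZ_0·tan(βl)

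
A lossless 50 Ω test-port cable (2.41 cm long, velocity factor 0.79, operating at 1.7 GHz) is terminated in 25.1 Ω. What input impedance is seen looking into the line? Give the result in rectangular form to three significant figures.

Z_in ≈ 60.6 + j37.2 Ω

λ = v/f = 0.79·c / 1.7 GHz = 0.139 m
βl = 2π·l/λ = 2π × 0.173 = 62.2°
tan(βl) = tan(62.2°) = 1.9
Z_in = Z_0·(Z_L + jZ_0·tanβl)/(Z_0 + jZ_L·tanβl)
     = 50·(25.1 + j95)/(50 + j47.7)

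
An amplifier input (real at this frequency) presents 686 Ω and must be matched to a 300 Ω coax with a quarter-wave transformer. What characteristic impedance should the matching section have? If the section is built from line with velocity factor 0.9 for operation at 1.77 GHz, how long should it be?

Z_qwt ≈ 454 Ω; length ≈ 3.81 cm

Z_qwt = √(Z_0·R_L) = √(300 × 686) = √205800
λ = 0.9·c/f = 0.153 m, so l = λ/4 = 0.0381 m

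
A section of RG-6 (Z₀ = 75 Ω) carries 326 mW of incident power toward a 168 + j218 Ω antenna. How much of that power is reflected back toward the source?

P_reflected ≈ 172 mW

|Γ| = |(93 + j218)/(243 + j218)| = 0.726
|Γ|² = 0.527
P_refl = |Γ|²·P_inc = 172 mW, P_del = (1 − |Γ|²)·P_inc = 154 mW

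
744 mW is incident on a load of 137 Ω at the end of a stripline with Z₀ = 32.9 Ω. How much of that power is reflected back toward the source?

P_reflected ≈ 279 mW

Γ = (137 − 32.9)/(137 + 32.9) = 0.613
|Γ|² = 0.375
P_refl = |Γ|²·P_inc = 279 mW, P_del = (1 − |Γ|²)·P_inc = 465 mW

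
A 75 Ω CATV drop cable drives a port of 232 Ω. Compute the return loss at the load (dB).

RL ≈ 5.82 dB

Γ = (232 − 75)/(232 + 75) = 0.511
RL = −20·log₁₀|Γ| = −20·log₁₀(0.511)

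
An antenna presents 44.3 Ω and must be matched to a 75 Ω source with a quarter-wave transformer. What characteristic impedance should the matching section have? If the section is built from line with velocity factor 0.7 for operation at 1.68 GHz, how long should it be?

Z_qwt ≈ 57.6 Ω; length ≈ 3.12 cm

Z_qwt = √(Z_0·R_L) = √(75 × 44.3) = √3322
λ = 0.7·c/f = 0.125 m, so l = λ/4 = 0.0312 m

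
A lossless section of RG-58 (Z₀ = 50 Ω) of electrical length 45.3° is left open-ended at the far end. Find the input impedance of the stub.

tan(βl) = 1.01
For an open-ended stub, Z_in = −jZ_0·cot(βl) = −jZ_0/tan(βl)

Z_in ≈ −j49.5 Ω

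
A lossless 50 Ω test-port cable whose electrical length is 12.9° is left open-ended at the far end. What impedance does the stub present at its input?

tan(βl) = 0.229
For an open-ended stub, Z_in = −jZ_0·cot(βl) = −jZ_0/tan(βl)

Z_in ≈ −j218 Ω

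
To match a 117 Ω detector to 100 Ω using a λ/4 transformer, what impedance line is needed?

Z_qwt ≈ 108 Ω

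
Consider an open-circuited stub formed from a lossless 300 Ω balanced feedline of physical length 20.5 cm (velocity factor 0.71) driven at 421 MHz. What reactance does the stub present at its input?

X_in ≈ 443 Ω (inductive)

λ = v/f = 0.71·c / 421 MHz = 0.506 m
βl = 2π·l/λ = 2π × 0.405 = 146°
tan(βl) = -0.678
For an open-circuited stub, Z_in = −jZ_0·cot(βl) = −jZ_0/tan(βl)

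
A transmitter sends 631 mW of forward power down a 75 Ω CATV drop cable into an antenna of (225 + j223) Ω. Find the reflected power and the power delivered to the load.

P_reflected ≈ 326 mW; P_delivered ≈ 305 mW

|Γ| = |(150 + j223)/(300 + j223)| = 0.719
|Γ|² = 0.517
P_refl = |Γ|²·P_inc = 326 mW, P_del = (1 − |Γ|²)·P_inc = 305 mW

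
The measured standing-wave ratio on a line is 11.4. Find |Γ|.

|Γ| ≈ 0.839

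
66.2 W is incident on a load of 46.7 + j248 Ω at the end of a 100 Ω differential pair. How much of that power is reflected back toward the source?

|Γ| = |(-53.3 + j248)/(146.7 + j248)| = 0.88
|Γ|² = 0.775
P_refl = |Γ|²·P_inc = 51.3 W, P_del = (1 − |Γ|²)·P_inc = 14.9 W

P_reflected ≈ 51.3 W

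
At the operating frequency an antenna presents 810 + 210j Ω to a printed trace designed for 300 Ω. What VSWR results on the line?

VSWR ≈ 2.91

Γ = (Z_L − Z_0)/(Z_L + Z_0) = (510 + j210)/(1110 + j210)
|Γ| = 552/1130 = 0.488
VSWR = (1 + |Γ|)/(1 − |Γ|) = 1.49/0.512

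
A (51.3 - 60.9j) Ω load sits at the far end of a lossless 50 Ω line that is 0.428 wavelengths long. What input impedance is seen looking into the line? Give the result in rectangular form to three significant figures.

Z_in ≈ 153 − j22.1 Ω

βl = 2π × 0.428 = 154°
tan(βl) = tan(154°) = -0.486
Z_in = Z_0·(Z_L + jZ_0·tanβl)/(Z_0 + jZ_L·tanβl)
     = 50·(51.3 − j85.2)/(20.4 − j24.9)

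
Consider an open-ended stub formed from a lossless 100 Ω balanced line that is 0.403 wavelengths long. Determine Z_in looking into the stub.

βl = 2π × 0.403 = 145°
tan(βl) = -0.698
For an open-ended stub, Z_in = −jZ_0·cot(βl) = −jZ_0/tan(βl)

Z_in ≈ +j143 Ω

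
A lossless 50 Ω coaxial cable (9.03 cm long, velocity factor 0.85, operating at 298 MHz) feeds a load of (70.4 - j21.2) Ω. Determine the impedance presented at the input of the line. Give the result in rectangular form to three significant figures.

Z_in ≈ 38 − j18 Ω

λ = v/f = 0.85·c / 298 MHz = 0.856 m
βl = 2π·l/λ = 2π × 0.106 = 38°
tan(βl) = tan(38°) = 0.781
Z_in = Z_0·(Z_L + jZ_0·tanβl)/(Z_0 + jZ_L·tanβl)
     = 50·(70.4 + j17.8)/(66.6 + j55)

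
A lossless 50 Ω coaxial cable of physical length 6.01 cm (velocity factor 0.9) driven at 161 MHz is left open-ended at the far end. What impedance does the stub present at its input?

Z_in ≈ −j218 Ω

λ = v/f = 0.9·c / 161 MHz = 1.68 m
βl = 2π·l/λ = 2π × 0.0358 = 12.9°
tan(βl) = 0.229
For an open-ended stub, Z_in = −jZ_0·cot(βl) = −jZ_0/tan(βl)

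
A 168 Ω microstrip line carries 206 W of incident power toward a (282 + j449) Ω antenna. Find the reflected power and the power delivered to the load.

|Γ| = |(114 + j449)/(450 + j449)| = 0.729
|Γ|² = 0.531
P_refl = |Γ|²·P_inc = 109 W, P_del = (1 − |Γ|²)·P_inc = 96.6 W

P_reflected ≈ 109 W; P_delivered ≈ 96.6 W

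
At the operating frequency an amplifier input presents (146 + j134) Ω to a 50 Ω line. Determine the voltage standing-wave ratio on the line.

Γ = (Z_L − Z_0)/(Z_L + Z_0) = (96 + j134)/(196 + j134)
|Γ| = 165/237 = 0.694
VSWR = (1 + |Γ|)/(1 − |Γ|) = 1.69/0.306

VSWR ≈ 5.54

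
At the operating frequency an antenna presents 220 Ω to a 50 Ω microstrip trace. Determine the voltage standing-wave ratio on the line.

Γ = (220 − 50)/(220 + 50) = 0.63
VSWR = (1 + 0.63)/(1 − 0.63)

VSWR ≈ 4.4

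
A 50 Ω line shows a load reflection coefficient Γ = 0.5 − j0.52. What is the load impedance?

Z_L = Z_0·(1 + Γ)/(1 − Γ) = 50·(1.5 − j0.52)/(0.5 + j0.52)

Z_L ≈ 46.1 − j99.9 Ω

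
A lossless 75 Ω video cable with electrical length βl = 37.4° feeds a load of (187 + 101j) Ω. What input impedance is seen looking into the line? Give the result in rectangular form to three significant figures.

Z_in ≈ 81.5 − j99.4 Ω

tan(βl) = tan(37.4°) = 0.765
Z_in = Z_0·(Z_L + jZ_0·tanβl)/(Z_0 + jZ_L·tanβl)
     = 75·(187 + j158)/(-2.22 + j143)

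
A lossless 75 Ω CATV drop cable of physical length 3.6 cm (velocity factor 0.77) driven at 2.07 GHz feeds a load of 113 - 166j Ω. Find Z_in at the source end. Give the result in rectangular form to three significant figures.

Z_in ≈ 26.8 + j67.4 Ω

λ = v/f = 0.77·c / 2.07 GHz = 0.112 m
βl = 2π·l/λ = 2π × 0.323 = 116°
tan(βl) = tan(116°) = -2.04
Z_in = Z_0·(Z_L + jZ_0·tanβl)/(Z_0 + jZ_L·tanβl)
     = 75·(113 − j319)/(-263 − j230)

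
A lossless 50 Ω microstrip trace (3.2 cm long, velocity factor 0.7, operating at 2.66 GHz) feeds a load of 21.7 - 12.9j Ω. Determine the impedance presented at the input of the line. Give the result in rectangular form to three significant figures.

λ = v/f = 0.7·c / 2.66 GHz = 0.0789 m
βl = 2π·l/λ = 2π × 0.405 = 146°
tan(βl) = tan(146°) = -0.677
Z_in = Z_0·(Z_L + jZ_0·tanβl)/(Z_0 + jZ_L·tanβl)
     = 50·(21.7 − j46.7)/(41.3 − j14.7)

Z_in ≈ 41.2 − j41.9 Ω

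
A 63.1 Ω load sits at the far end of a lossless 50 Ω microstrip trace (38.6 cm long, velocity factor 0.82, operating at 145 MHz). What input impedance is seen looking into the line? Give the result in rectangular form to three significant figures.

Z_in ≈ 39.9 − j2.61 Ω

λ = v/f = 0.82·c / 145 MHz = 1.7 m
βl = 2π·l/λ = 2π × 0.228 = 81.9°
tan(βl) = tan(81.9°) = 7.03
Z_in = Z_0·(Z_L + jZ_0·tanβl)/(Z_0 + jZ_L·tanβl)
     = 50·(63.1 + j352)/(50 + j444)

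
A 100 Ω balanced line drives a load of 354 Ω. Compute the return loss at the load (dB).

Γ = (354 − 100)/(354 + 100) = 0.559
RL = −20·log₁₀|Γ| = −20·log₁₀(0.559)

RL ≈ 5.04 dB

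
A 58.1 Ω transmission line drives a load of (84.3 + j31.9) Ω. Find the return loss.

Γ = (26.2 + j31.9)/(142.4 + j31.9), |Γ| = 0.283
RL = −20·log₁₀|Γ| = −20·log₁₀(0.283)

RL ≈ 11 dB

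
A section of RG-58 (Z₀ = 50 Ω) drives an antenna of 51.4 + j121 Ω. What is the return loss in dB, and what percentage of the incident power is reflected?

RL ≈ 2.31 dB; 58.8% of incident power reflected

Γ = (1.4 + j121)/(101.4 + j121), |Γ| = 0.767
RL = −20·log₁₀(0.767) = 2.31 dB
P_refl/P_inc = |Γ|² = 0.588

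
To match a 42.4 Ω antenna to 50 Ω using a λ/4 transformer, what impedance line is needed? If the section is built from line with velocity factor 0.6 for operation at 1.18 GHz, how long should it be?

Z_qwt ≈ 46 Ω; length ≈ 3.81 cm

Z_qwt = √(Z_0·R_L) = √(50 × 42.4) = √2120
λ = 0.6·c/f = 0.153 m, so l = λ/4 = 0.0381 m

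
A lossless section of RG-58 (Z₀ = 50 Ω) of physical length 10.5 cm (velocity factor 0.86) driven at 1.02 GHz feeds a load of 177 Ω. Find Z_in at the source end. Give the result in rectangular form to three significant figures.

Z_in ≈ 44.5 + j63.4 Ω

λ = v/f = 0.86·c / 1.02 GHz = 0.253 m
βl = 2π·l/λ = 2π × 0.415 = 149°
tan(βl) = tan(149°) = -0.59
Z_in = Z_0·(Z_L + jZ_0·tanβl)/(Z_0 + jZ_L·tanβl)
     = 50·(177 − j29.5)/(50 − j105)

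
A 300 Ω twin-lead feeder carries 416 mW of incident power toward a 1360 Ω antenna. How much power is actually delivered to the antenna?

Γ = (1360 − 300)/(1360 + 300) = 0.639
|Γ|² = 0.408
P_refl = |Γ|²·P_inc = 170 mW, P_del = (1 − |Γ|²)·P_inc = 246 mW

P_delivered ≈ 246 mW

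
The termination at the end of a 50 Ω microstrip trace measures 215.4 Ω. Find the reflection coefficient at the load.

Γ = 0.623

Γ = (Z_L − Z_0)/(Z_L + Z_0) = (215.4 − 50)/(215.4 + 50) = 165.4/265.4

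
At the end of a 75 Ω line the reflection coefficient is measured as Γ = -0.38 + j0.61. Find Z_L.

Z_L = Z_0·(1 + Γ)/(1 − Γ) = 75·(0.62 + j0.61)/(1.38 − j0.61)

Z_L ≈ 15.9 + j40.2 Ω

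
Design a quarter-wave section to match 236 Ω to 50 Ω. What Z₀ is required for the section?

Z_qwt = √(Z_0·R_L) = √(50 × 236) = √11800

Z_qwt ≈ 109 Ω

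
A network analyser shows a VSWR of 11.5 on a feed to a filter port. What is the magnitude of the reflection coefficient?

|Γ| ≈ 0.84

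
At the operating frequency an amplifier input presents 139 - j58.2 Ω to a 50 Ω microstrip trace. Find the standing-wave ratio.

Γ = (Z_L − Z_0)/(Z_L + Z_0) = (89 − j58.2)/(189 − j58.2)
|Γ| = 106/198 = 0.538
VSWR = (1 + |Γ|)/(1 − |Γ|) = 1.54/0.462

VSWR ≈ 3.33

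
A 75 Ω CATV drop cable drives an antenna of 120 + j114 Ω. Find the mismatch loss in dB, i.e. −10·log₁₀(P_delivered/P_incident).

Γ = (45 + j114)/(195 + j114), |Γ| = 0.543
|Γ|² = 0.294, so P_del/P_inc = 1 − |Γ|² = 0.706
ML = −10·log₁₀(1 − |Γ|²)

mismatch loss ≈ 1.51 dB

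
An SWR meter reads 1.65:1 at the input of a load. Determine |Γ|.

|Γ| ≈ 0.245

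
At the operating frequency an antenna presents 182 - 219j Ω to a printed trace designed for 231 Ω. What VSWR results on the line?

Γ = (Z_L − Z_0)/(Z_L + Z_0) = (-49 − j219)/(413 − j219)
|Γ| = 224/467 = 0.48
VSWR = (1 + |Γ|)/(1 − |Γ|) = 1.48/0.52

VSWR ≈ 2.85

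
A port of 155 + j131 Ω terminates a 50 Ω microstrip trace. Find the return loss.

Γ = (105 + j131)/(205 + j131), |Γ| = 0.69
RL = −20·log₁₀|Γ| = −20·log₁₀(0.69)

RL ≈ 3.22 dB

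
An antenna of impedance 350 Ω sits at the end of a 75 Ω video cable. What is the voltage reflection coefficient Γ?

Γ = (Z_L − Z_0)/(Z_L + Z_0) = (350 − 75)/(350 + 75) = 275/425

Γ = 0.647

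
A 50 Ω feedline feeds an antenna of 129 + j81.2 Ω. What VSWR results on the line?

VSWR ≈ 3.72

Γ = (Z_L − Z_0)/(Z_L + Z_0) = (79 + j81.2)/(179 + j81.2)
|Γ| = 113/197 = 0.576
VSWR = (1 + |Γ|)/(1 − |Γ|) = 1.58/0.424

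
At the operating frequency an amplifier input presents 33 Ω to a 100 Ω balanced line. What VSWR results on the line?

Γ = (33 − 100)/(33 + 100) = -0.504
VSWR = (1 + 0.504)/(1 − 0.504)

VSWR ≈ 3.03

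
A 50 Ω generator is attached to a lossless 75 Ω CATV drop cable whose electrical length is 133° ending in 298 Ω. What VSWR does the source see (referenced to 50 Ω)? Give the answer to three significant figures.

tan(βl) = -1.07
Z_in = Z_0·(Z_L + jZ_0·tanβl)/(Z_0 + jZ_L·tanβl) = 33.4 + j62.1 Ω
Γ_s = (Z_in − Z_s)/(Z_in + Z_s) = (-16.6 + j62.1)/(83.4 + j62.1), |Γ_s| = 0.618
VSWR = (1 + |Γ_s|)/(1 − |Γ_s|)

VSWR ≈ 4.23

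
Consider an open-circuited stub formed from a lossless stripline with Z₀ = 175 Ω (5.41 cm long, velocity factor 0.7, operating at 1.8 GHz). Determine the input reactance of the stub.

X_in ≈ 754 Ω (inductive)

λ = v/f = 0.7·c / 1.8 GHz = 0.117 m
βl = 2π·l/λ = 2π × 0.464 = 167°
tan(βl) = -0.232
For an open-circuited stub, Z_in = −jZ_0·cot(βl) = −jZ_0/tan(βl)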